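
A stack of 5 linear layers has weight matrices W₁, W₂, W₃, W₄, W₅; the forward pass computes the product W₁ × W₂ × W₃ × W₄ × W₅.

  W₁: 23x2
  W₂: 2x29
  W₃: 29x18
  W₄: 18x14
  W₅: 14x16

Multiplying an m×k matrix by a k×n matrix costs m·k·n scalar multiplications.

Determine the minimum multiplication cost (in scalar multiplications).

Adjacent pairs: W₁W₂ = 23·2·29 = 1334; W₂W₃ = 2·29·18 = 1044; W₃W₄ = 29·18·14 = 7308; W₄W₅ = 18·14·16 = 4032.
Length 3: W₁..W₃: k=1: 0+1044+23·2·18=1872; k=2: 1334+0+23·29·18=13340 → min 1872 | W₂..W₄: k=2: 0+7308+2·29·14=8120; k=3: 1044+0+2·18·14=1548 → min 1548 | W₃..W₅: k=3: 0+4032+29·18·16=12384; k=4: 7308+0+29·14·16=13804 → min 12384.
Length 4: W₁..W₄: k=1: 0+1548+23·2·14=2192; k=2: 1334+7308+23·29·14=17980; k=3: 1872+0+23·18·14=7668 → min 2192 | W₂..W₅: k=2: 0+12384+2·29·16=13312; k=3: 1044+4032+2·18·16=5652; k=4: 1548+0+2·14·16=1996 → min 1996.
Length 5: W₁..W₅: k=1: 0+1996+23·2·16=2732; k=2: 1334+12384+23·29·16=24390; k=3: 1872+4032+23·18·16=12528; k=4: 2192+0+23·14·16=7344 → min 2732.
Optimal order: (W₁ × (((W₂ × W₃) × W₄) × W₅)) with cost 2732.

2732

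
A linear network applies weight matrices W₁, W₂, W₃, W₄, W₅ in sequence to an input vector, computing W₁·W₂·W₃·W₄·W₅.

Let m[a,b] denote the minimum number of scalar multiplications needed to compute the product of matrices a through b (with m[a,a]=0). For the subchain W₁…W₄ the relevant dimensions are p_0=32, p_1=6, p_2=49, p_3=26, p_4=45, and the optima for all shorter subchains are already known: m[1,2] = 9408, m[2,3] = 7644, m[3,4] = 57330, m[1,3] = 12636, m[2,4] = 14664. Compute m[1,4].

23304

m[1,4] = min over k∈[1,3] of m[1,k]+m[k+1,4]+p_{0}·p_k·p_{4}.
k=1: 0 + 14664 + 32·6·45 = 23304; k=2: 9408 + 57330 + 32·49·45 = 137298; k=3: 12636 + 0 + 32·26·45 = 50076.
Minimum: 23304 at k=1.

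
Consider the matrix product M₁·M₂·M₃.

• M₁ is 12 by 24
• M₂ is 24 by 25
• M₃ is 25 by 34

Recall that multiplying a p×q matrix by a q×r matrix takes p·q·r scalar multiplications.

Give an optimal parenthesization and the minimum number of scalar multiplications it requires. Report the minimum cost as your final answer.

(M₁·(M₂·M₃)): cost 30192.
((M₁·M₂)·M₃): cost 17400.
Optimal: ((M₁·M₂)·M₃) with cost 17400.

17400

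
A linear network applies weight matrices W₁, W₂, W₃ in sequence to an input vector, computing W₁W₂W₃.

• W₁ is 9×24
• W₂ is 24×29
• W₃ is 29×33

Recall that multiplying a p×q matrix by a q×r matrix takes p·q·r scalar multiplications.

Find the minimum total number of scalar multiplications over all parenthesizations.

14877

Order (W₁(W₂W₃)): (W₂W₃): 24×29 by 29×33 → 24×33, cost 24·29·33 = 22968; (W₁(W₂W₃)): 9×24 by 24×33 → 9×33, cost 9·24·33 = 7128; cumulative 30096. Total 30096.
Order ((W₁W₂)W₃): (W₁W₂): 9×24 by 24×29 → 9×29, cost 9·24·29 = 6264; ((W₁W₂)W₃): 9×29 by 29×33 → 9×33, cost 9·29·33 = 8613; cumulative 14877. Total 14877.
Minimum: 14877.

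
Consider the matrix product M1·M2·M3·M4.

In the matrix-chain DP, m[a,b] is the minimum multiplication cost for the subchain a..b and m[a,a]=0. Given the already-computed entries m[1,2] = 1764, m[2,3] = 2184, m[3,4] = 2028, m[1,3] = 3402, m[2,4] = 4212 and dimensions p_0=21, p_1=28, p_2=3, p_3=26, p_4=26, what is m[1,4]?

m[1,4] = min over k∈[1,3] of m[1,k]+m[k+1,4]+p_{0}·p_k·p_{4}.
k=1: 0 + 4212 + 21·28·26 = 19500; k=2: 1764 + 2028 + 21·3·26 = 5430; k=3: 3402 + 0 + 21·26·26 = 17598.
Minimum: 5430 at k=2.

5430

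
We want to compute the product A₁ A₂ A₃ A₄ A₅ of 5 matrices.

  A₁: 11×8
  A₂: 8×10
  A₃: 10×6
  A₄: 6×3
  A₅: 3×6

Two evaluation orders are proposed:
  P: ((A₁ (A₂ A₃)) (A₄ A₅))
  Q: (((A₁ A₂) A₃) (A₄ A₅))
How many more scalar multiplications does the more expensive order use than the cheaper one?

Order P = ((A₁ (A₂ A₃)) (A₄ A₅)): (A₂ A₃): 8×10 by 10×6 → 8×6, cost 8·10·6 = 480; (A₁ (A₂ A₃)): 11×8 by 8×6 → 11×6, cost 11·8·6 = 528; cumulative 1008; (A₄ A₅): 6×3 by 3×6 → 6×6, cost 6·3·6 = 108; ((A₁ (A₂ A₃)) (A₄ A₅)): 11×6 by 6×6 → 11×6, cost 11·6·6 = 396; cumulative 1512. Total 1512.
Order Q = (((A₁ A₂) A₃) (A₄ A₅)): (A₁ A₂): 11×8 by 8×10 → 11×10, cost 11·8·10 = 880; ((A₁ A₂) A₃): 11×10 by 10×6 → 11×6, cost 11·10·6 = 660; cumulative 1540; (A₄ A₅): 6×3 by 3×6 → 6×6, cost 6·3·6 = 108; (((A₁ A₂) A₃) (A₄ A₅)): 11×6 by 6×6 → 11×6, cost 11·6·6 = 396; cumulative 2044. Total 2044.
Difference: |1512 − 2044| = 532.

532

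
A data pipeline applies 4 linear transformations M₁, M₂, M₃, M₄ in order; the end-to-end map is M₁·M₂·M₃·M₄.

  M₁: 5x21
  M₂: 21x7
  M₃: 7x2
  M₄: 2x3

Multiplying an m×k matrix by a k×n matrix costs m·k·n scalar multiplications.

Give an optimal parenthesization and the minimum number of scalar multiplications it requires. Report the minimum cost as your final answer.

Adjacent pairs: M₁M₂ = 5·21·7 = 735; M₂M₃ = 21·7·2 = 294; M₃M₄ = 7·2·3 = 42.
Length 3: M₁..M₃: k=1: 0+294+5·21·2=504; k=2: 735+0+5·7·2=805 → min 504 | M₂..M₄: k=2: 0+42+21·7·3=483; k=3: 294+0+21·2·3=420 → min 420.
Length 4: M₁..M₄: k=1: 0+420+5·21·3=735; k=2: 735+42+5·7·3=882; k=3: 504+0+5·2·3=534 → min 534.
Optimal parenthesization: ((M₁·(M₂·M₃))·M₄) with cost 534.

534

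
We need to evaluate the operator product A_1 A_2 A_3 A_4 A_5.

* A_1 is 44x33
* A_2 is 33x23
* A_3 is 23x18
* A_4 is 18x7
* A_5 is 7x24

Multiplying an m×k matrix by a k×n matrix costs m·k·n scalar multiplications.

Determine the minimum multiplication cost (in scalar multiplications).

25767

Adjacent pairs: A_1A_2 = 44·33·23 = 33396; A_2A_3 = 33·23·18 = 13662; A_3A_4 = 23·18·7 = 2898; A_4A_5 = 18·7·24 = 3024.
Length 3: A_1..A_3: k=1: 0+13662+44·33·18=39798; k=2: 33396+0+44·23·18=51612 → min 39798 | A_2..A_4: k=2: 0+2898+33·23·7=8211; k=3: 13662+0+33·18·7=17820 → min 8211 | A_3..A_5: k=3: 0+3024+23·18·24=12960; k=4: 2898+0+23·7·24=6762 → min 6762.
Length 4: A_1..A_4: k=1: 0+8211+44·33·7=18375; k=2: 33396+2898+44·23·7=43378; k=3: 39798+0+44·18·7=45342 → min 18375 | A_2..A_5: k=2: 0+6762+33·23·24=24978; k=3: 13662+3024+33·18·24=30942; k=4: 8211+0+33·7·24=13755 → min 13755.
Length 5: A_1..A_5: k=1: 0+13755+44·33·24=48603; k=2: 33396+6762+44·23·24=64446; k=3: 39798+3024+44·18·24=61830; k=4: 18375+0+44·7·24=25767 → min 25767.
Optimal order: ((A_1 (A_2 (A_3 A_4))) A_5) with cost 25767.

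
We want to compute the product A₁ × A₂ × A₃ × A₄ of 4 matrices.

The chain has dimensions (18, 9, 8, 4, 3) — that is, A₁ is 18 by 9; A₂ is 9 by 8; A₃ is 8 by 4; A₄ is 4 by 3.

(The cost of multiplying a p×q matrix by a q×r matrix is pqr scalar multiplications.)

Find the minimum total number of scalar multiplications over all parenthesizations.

Adjacent pairs: A₁A₂ = 18·9·8 = 1296; A₂A₃ = 9·8·4 = 288; A₃A₄ = 8·4·3 = 96.
Length 3: A₁..A₃: k=1: 0+288+18·9·4=936; k=2: 1296+0+18·8·4=1872 → min 936 | A₂..A₄: k=2: 0+96+9·8·3=312; k=3: 288+0+9·4·3=396 → min 312.
Length 4: A₁..A₄: k=1: 0+312+18·9·3=798; k=2: 1296+96+18·8·3=1824; k=3: 936+0+18·4·3=1152 → min 798.
Optimal order: (A₁ × (A₂ × (A₃ × A₄))) with cost 798.

798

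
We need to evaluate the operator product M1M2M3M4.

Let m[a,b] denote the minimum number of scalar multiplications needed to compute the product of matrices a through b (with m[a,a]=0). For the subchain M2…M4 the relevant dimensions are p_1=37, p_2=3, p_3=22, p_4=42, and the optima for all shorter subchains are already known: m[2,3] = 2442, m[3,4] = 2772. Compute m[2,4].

7434

m[2,4] = min over k∈[2,3] of m[2,k]+m[k+1,4]+p_{1}·p_k·p_{4}.
k=2: 0 + 2772 + 37·3·42 = 7434; k=3: 2442 + 0 + 37·22·42 = 36630.
Minimum: 7434 at k=2.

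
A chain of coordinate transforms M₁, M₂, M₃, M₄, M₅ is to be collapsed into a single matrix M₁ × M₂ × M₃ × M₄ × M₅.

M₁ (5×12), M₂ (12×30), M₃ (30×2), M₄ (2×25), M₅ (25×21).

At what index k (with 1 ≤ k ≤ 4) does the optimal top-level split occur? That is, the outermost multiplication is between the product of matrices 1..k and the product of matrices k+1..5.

3

Adjacent pairs: M₁M₂ = 5·12·30 = 1800; M₂M₃ = 12·30·2 = 720; M₃M₄ = 30·2·25 = 1500; M₄M₅ = 2·25·21 = 1050.
Length 3: M₁..M₃: k=1: 0+720+5·12·2=840; k=2: 1800+0+5·30·2=2100 → min 840 | M₂..M₄: k=2: 0+1500+12·30·25=10500; k=3: 720+0+12·2·25=1320 → min 1320 | M₃..M₅: k=3: 0+1050+30·2·21=2310; k=4: 1500+0+30·25·21=17250 → min 2310.
Length 4: M₁..M₄: k=1: 0+1320+5·12·25=2820; k=2: 1800+1500+5·30·25=7050; k=3: 840+0+5·2·25=1090 → min 1090 | M₂..M₅: k=2: 0+2310+12·30·21=9870; k=3: 720+1050+12·2·21=2274; k=4: 1320+0+12·25·21=7620 → min 2274.
Top-level splits: k=1: (M₁..M₁)·(M₂..M₅) → 0+2274+5·12·21 = 3534; k=2: (M₁..M₂)·(M₃..M₅) → 1800+2310+5·30·21 = 7260; k=3: (M₁..M₃)·(M₄..M₅) → 840+1050+5·2·21 = 2100; k=4: (M₁..M₄)·(M₅..M₅) → 1090+0+5·25·21 = 3715.
Best split is after M₃, i.e. k = 3.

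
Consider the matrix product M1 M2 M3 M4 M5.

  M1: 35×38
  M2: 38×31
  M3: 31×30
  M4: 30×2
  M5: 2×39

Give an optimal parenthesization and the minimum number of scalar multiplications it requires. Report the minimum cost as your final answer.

Adjacent pairs: M1M2 = 35·38·31 = 41230; M2M3 = 38·31·30 = 35340; M3M4 = 31·30·2 = 1860; M4M5 = 30·2·39 = 2340.
Length 3: M1..M3: k=1: 0+35340+35·38·30=75240; k=2: 41230+0+35·31·30=73780 → min 73780 | M2..M4: k=2: 0+1860+38·31·2=4216; k=3: 35340+0+38·30·2=37620 → min 4216 | M3..M5: k=3: 0+2340+31·30·39=38610; k=4: 1860+0+31·2·39=4278 → min 4278.
Length 4: M1..M4: k=1: 0+4216+35·38·2=6876; k=2: 41230+1860+35·31·2=45260; k=3: 73780+0+35·30·2=75880 → min 6876 | M2..M5: k=2: 0+4278+38·31·39=50220; k=3: 35340+2340+38·30·39=82140; k=4: 4216+0+38·2·39=7180 → min 7180.
Length 5: M1..M5: k=1: 0+7180+35·38·39=59050; k=2: 41230+4278+35·31·39=87823; k=3: 73780+2340+35·30·39=117070; k=4: 6876+0+35·2·39=9606 → min 9606.
Optimal parenthesization: ((M1 (M2 (M3 M4))) M5) with cost 9606.

9606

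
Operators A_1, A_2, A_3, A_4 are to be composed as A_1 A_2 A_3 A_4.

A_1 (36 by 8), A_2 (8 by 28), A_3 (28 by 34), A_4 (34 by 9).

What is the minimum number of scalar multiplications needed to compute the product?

Adjacent pairs: A_1A_2 = 36·8·28 = 8064; A_2A_3 = 8·28·34 = 7616; A_3A_4 = 28·34·9 = 8568.
Length 3: A_1..A_3: k=1: 0+7616+36·8·34=17408; k=2: 8064+0+36·28·34=42336 → min 17408 | A_2..A_4: k=2: 0+8568+8·28·9=10584; k=3: 7616+0+8·34·9=10064 → min 10064.
Length 4: A_1..A_4: k=1: 0+10064+36·8·9=12656; k=2: 8064+8568+36·28·9=25704; k=3: 17408+0+36·34·9=28424 → min 12656.
Optimal order: (A_1 ((A_2 A_3) A_4)) with cost 12656.

12656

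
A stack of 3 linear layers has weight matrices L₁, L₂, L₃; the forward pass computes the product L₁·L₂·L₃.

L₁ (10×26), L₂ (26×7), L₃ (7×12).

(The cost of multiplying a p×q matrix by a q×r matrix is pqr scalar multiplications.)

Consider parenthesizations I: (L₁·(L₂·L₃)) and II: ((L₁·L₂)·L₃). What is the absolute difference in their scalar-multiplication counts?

Order I = (L₁·(L₂·L₃)): (L₂·L₃): 26×7 by 7×12 → 26×12, cost 26·7·12 = 2184; (L₁·(L₂·L₃)): 10×26 by 26×12 → 10×12, cost 10·26·12 = 3120; cumulative 5304. Total 5304.
Order II = ((L₁·L₂)·L₃): (L₁·L₂): 10×26 by 26×7 → 10×7, cost 10·26·7 = 1820; ((L₁·L₂)·L₃): 10×7 by 7×12 → 10×12, cost 10·7·12 = 840; cumulative 2660. Total 2660.
Difference: |5304 − 2660| = 2644.

2644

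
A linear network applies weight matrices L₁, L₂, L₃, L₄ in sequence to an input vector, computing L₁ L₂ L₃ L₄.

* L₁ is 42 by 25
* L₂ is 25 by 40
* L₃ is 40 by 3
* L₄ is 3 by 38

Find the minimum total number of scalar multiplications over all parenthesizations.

Adjacent pairs: L₁L₂ = 42·25·40 = 42000; L₂L₃ = 25·40·3 = 3000; L₃L₄ = 40·3·38 = 4560.
Length 3: L₁..L₃: k=1: 0+3000+42·25·3=6150; k=2: 42000+0+42·40·3=47040 → min 6150 | L₂..L₄: k=2: 0+4560+25·40·38=42560; k=3: 3000+0+25·3·38=5850 → min 5850.
Length 4: L₁..L₄: k=1: 0+5850+42·25·38=45750; k=2: 42000+4560+42·40·38=110400; k=3: 6150+0+42·3·38=10938 → min 10938.
Optimal order: ((L₁ (L₂ L₃)) L₄) with cost 10938.

10938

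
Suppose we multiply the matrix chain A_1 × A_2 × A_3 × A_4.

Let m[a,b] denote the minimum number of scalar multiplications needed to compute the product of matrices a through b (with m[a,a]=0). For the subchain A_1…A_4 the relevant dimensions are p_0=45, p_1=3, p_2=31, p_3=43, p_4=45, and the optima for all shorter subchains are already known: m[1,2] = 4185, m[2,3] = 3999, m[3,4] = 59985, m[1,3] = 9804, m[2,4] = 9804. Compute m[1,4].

15879

m[1,4] = min over k∈[1,3] of m[1,k]+m[k+1,4]+p_{0}·p_k·p_{4}.
k=1: 0 + 9804 + 45·3·45 = 15879; k=2: 4185 + 59985 + 45·31·45 = 126945; k=3: 9804 + 0 + 45·43·45 = 96879.
Minimum: 15879 at k=1.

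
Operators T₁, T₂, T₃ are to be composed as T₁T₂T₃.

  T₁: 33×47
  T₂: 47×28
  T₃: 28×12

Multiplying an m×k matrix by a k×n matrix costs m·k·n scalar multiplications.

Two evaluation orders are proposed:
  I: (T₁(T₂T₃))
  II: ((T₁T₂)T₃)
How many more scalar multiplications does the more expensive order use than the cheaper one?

Order I = (T₁(T₂T₃)): (T₂T₃): 47×28 by 28×12 → 47×12, cost 47·28·12 = 15792; (T₁(T₂T₃)): 33×47 by 47×12 → 33×12, cost 33·47·12 = 18612; cumulative 34404. Total 34404.
Order II = ((T₁T₂)T₃): (T₁T₂): 33×47 by 47×28 → 33×28, cost 33·47·28 = 43428; ((T₁T₂)T₃): 33×28 by 28×12 → 33×12, cost 33·28·12 = 11088; cumulative 54516. Total 54516.
Difference: |34404 − 54516| = 20112.

20112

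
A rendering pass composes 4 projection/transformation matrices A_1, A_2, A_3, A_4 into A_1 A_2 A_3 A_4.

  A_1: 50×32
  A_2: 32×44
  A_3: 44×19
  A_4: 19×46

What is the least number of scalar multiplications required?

Adjacent pairs: A_1A_2 = 50·32·44 = 70400; A_2A_3 = 32·44·19 = 26752; A_3A_4 = 44·19·46 = 38456.
Length 3: A_1..A_3: k=1: 0+26752+50·32·19=57152; k=2: 70400+0+50·44·19=112200 → min 57152 | A_2..A_4: k=2: 0+38456+32·44·46=103224; k=3: 26752+0+32·19·46=54720 → min 54720.
Length 4: A_1..A_4: k=1: 0+54720+50·32·46=128320; k=2: 70400+38456+50·44·46=210056; k=3: 57152+0+50·19·46=100852 → min 100852.
Optimal order: ((A_1 (A_2 A_3)) A_4) with cost 100852.

100852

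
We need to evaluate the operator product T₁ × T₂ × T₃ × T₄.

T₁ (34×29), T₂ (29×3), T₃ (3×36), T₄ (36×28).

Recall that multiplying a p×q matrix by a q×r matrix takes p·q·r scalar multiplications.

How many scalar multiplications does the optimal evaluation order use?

8838

Adjacent pairs: T₁T₂ = 34·29·3 = 2958; T₂T₃ = 29·3·36 = 3132; T₃T₄ = 3·36·28 = 3024.
Length 3: T₁..T₃: k=1: 0+3132+34·29·36=38628; k=2: 2958+0+34·3·36=6630 → min 6630 | T₂..T₄: k=2: 0+3024+29·3·28=5460; k=3: 3132+0+29·36·28=32364 → min 5460.
Length 4: T₁..T₄: k=1: 0+5460+34·29·28=33068; k=2: 2958+3024+34·3·28=8838; k=3: 6630+0+34·36·28=40902 → min 8838.
Optimal order: ((T₁ × T₂) × (T₃ × T₄)) with cost 8838.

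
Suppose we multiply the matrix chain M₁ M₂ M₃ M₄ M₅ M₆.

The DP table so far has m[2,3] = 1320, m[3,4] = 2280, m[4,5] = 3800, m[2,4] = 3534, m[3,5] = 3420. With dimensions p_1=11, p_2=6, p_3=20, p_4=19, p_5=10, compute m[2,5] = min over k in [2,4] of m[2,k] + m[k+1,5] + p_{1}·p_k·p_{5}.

4080

m[2,5] = min over k∈[2,4] of m[2,k]+m[k+1,5]+p_{1}·p_k·p_{5}.
k=2: 0 + 3420 + 11·6·10 = 4080; k=3: 1320 + 3800 + 11·20·10 = 7320; k=4: 3534 + 0 + 11·19·10 = 5624.
Minimum: 4080 at k=2.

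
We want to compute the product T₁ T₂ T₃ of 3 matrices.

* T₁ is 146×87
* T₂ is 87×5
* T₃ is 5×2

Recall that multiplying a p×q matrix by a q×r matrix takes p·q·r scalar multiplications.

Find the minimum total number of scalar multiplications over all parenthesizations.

Order (T₁ (T₂ T₃)): (T₂ T₃): 87×5 by 5×2 → 87×2, cost 87·5·2 = 870; (T₁ (T₂ T₃)): 146×87 by 87×2 → 146×2, cost 146·87·2 = 25404; cumulative 26274. Total 26274.
Order ((T₁ T₂) T₃): (T₁ T₂): 146×87 by 87×5 → 146×5, cost 146·87·5 = 63510; ((T₁ T₂) T₃): 146×5 by 5×2 → 146×2, cost 146·5·2 = 1460; cumulative 64970. Total 64970.
Minimum: 26274.

26274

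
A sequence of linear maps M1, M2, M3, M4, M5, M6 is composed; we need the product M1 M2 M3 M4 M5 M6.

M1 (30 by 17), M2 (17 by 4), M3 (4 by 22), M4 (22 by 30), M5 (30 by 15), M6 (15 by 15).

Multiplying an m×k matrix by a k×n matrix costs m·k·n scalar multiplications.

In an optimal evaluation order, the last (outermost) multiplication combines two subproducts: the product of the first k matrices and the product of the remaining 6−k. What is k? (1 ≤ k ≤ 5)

Adjacent pairs: M1M2 = 30·17·4 = 2040; M2M3 = 17·4·22 = 1496; M3M4 = 4·22·30 = 2640; M4M5 = 22·30·15 = 9900; M5M6 = 30·15·15 = 6750.
Length 3: M1..M3: k=1: 0+1496+30·17·22=12716; k=2: 2040+0+30·4·22=4680 → min 4680 | M2..M4: k=2: 0+2640+17·4·30=4680; k=3: 1496+0+17·22·30=12716 → min 4680 | M3..M5: k=3: 0+9900+4·22·15=11220; k=4: 2640+0+4·30·15=4440 → min 4440 | M4..M6: k=4: 0+6750+22·30·15=16650; k=5: 9900+0+22·15·15=14850 → min 14850.
Length 4: M1..M4: k=1: 0+4680+30·17·30=19980; k=2: 2040+2640+30·4·30=8280; k=3: 4680+0+30·22·30=24480 → min 8280 | M2..M5: k=2: 0+4440+17·4·15=5460; k=3: 1496+9900+17·22·15=17006; k=4: 4680+0+17·30·15=12330 → min 5460 | M3..M6: k=3: 0+14850+4·22·15=16170; k=4: 2640+6750+4·30·15=11190; k=5: 4440+0+4·15·15=5340 → min 5340.
Length 5: M1..M5: k=1: 0+5460+30·17·15=13110; k=2: 2040+4440+30·4·15=8280; k=3: 4680+9900+30·22·15=24480; k=4: 8280+0+30·30·15=21780 → min 8280 | M2..M6: k=2: 0+5340+17·4·15=6360; k=3: 1496+14850+17·22·15=21956; k=4: 4680+6750+17·30·15=19080; k=5: 5460+0+17·15·15=9285 → min 6360.
Top-level splits: k=1: (M1..M1)·(M2..M6) → 0+6360+30·17·15 = 14010; k=2: (M1..M2)·(M3..M6) → 2040+5340+30·4·15 = 9180; k=3: (M1..M3)·(M4..M6) → 4680+14850+30·22·15 = 29430; k=4: (M1..M4)·(M5..M6) → 8280+6750+30·30·15 = 28530; k=5: (M1..M5)·(M6..M6) → 8280+0+30·15·15 = 15030.
Best split is after M2, i.e. k = 2.

2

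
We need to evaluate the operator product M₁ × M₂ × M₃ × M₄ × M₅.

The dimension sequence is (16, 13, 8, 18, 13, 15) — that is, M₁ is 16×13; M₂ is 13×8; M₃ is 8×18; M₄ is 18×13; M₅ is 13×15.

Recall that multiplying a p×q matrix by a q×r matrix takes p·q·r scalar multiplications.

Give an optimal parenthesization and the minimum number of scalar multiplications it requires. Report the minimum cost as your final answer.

7016

Adjacent pairs: M₁M₂ = 16·13·8 = 1664; M₂M₃ = 13·8·18 = 1872; M₃M₄ = 8·18·13 = 1872; M₄M₅ = 18·13·15 = 3510.
Length 3: M₁..M₃: k=1: 0+1872+16·13·18=5616; k=2: 1664+0+16·8·18=3968 → min 3968 | M₂..M₄: k=2: 0+1872+13·8·13=3224; k=3: 1872+0+13·18·13=4914 → min 3224 | M₃..M₅: k=3: 0+3510+8·18·15=5670; k=4: 1872+0+8·13·15=3432 → min 3432.
Length 4: M₁..M₄: k=1: 0+3224+16·13·13=5928; k=2: 1664+1872+16·8·13=5200; k=3: 3968+0+16·18·13=7712 → min 5200 | M₂..M₅: k=2: 0+3432+13·8·15=4992; k=3: 1872+3510+13·18·15=8892; k=4: 3224+0+13·13·15=5759 → min 4992.
Length 5: M₁..M₅: k=1: 0+4992+16·13·15=8112; k=2: 1664+3432+16·8·15=7016; k=3: 3968+3510+16·18·15=11798; k=4: 5200+0+16·13·15=8320 → min 7016.
Optimal parenthesization: ((M₁ × M₂) × ((M₃ × M₄) × M₅)) with cost 7016.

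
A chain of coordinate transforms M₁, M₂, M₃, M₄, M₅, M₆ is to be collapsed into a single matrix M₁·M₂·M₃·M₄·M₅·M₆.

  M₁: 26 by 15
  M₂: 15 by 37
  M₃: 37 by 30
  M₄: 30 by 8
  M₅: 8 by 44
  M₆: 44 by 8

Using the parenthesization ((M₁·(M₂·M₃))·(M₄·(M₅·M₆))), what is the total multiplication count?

39326

(M₂·M₃): 15×37 by 37×30 → 15×30, cost 15·37·30 = 16650
(M₁·(M₂·M₃)): 26×15 by 15×30 → 26×30, cost 26·15·30 = 11700; cumulative 28350
(M₅·M₆): 8×44 by 44×8 → 8×8, cost 8·44·8 = 2816
(M₄·(M₅·M₆)): 30×8 by 8×8 → 30×8, cost 30·8·8 = 1920; cumulative 4736
((M₁·(M₂·M₃))·(M₄·(M₅·M₆))): 26×30 by 30×8 → 26×8, cost 26·30·8 = 6240; cumulative 39326
Total: 39326 scalar multiplications.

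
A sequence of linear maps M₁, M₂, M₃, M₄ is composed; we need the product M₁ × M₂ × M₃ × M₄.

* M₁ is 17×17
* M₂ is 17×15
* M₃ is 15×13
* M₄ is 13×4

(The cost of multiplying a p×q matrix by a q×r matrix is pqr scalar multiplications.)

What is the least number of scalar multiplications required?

2956

Adjacent pairs: M₁M₂ = 17·17·15 = 4335; M₂M₃ = 17·15·13 = 3315; M₃M₄ = 15·13·4 = 780.
Length 3: M₁..M₃: k=1: 0+3315+17·17·13=7072; k=2: 4335+0+17·15·13=7650 → min 7072 | M₂..M₄: k=2: 0+780+17·15·4=1800; k=3: 3315+0+17·13·4=4199 → min 1800.
Length 4: M₁..M₄: k=1: 0+1800+17·17·4=2956; k=2: 4335+780+17·15·4=6135; k=3: 7072+0+17·13·4=7956 → min 2956.
Optimal order: (M₁ × (M₂ × (M₃ × M₄))) with cost 2956.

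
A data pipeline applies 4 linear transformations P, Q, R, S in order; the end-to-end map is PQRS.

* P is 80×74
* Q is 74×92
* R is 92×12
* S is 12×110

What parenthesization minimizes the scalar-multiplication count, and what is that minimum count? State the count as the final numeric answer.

Adjacent pairs: PQ = 80·74·92 = 544640; QR = 74·92·12 = 81696; RS = 92·12·110 = 121440.
Length 3: P..R: k=1: 0+81696+80·74·12=152736; k=2: 544640+0+80·92·12=632960 → min 152736 | Q..S: k=2: 0+121440+74·92·110=870320; k=3: 81696+0+74·12·110=179376 → min 179376.
Length 4: P..S: k=1: 0+179376+80·74·110=830576; k=2: 544640+121440+80·92·110=1475680; k=3: 152736+0+80·12·110=258336 → min 258336.
Optimal parenthesization: ((P(QR))S) with cost 258336.

258336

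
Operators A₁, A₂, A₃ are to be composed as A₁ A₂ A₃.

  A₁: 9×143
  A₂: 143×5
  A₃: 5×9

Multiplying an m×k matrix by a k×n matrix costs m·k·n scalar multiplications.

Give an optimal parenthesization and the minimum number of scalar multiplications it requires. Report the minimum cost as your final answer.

(A₁ (A₂ A₃)): cost 18018.
((A₁ A₂) A₃): cost 6840.
Optimal: ((A₁ A₂) A₃) with cost 6840.

6840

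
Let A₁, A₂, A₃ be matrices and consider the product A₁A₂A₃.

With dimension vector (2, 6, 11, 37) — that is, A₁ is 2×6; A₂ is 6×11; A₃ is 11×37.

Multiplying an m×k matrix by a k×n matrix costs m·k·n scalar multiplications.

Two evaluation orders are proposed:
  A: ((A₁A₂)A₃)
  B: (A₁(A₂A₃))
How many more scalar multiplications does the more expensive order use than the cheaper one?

Order A = ((A₁A₂)A₃): (A₁A₂): 2×6 by 6×11 → 2×11, cost 2·6·11 = 132; ((A₁A₂)A₃): 2×11 by 11×37 → 2×37, cost 2·11·37 = 814; cumulative 946. Total 946.
Order B = (A₁(A₂A₃)): (A₂A₃): 6×11 by 11×37 → 6×37, cost 6·11·37 = 2442; (A₁(A₂A₃)): 2×6 by 6×37 → 2×37, cost 2·6·37 = 444; cumulative 2886. Total 2886.
Difference: |946 − 2886| = 1940.

1940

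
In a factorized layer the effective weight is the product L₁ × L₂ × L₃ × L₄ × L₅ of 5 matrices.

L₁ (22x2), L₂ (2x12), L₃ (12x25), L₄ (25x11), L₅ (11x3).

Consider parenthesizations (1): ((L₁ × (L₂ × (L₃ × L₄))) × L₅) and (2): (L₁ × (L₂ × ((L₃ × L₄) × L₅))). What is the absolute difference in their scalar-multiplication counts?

Order (1) = ((L₁ × (L₂ × (L₃ × L₄))) × L₅): (L₃ × L₄): 12×25 by 25×11 → 12×11, cost 12·25·11 = 3300; (L₂ × (L₃ × L₄)): 2×12 by 12×11 → 2×11, cost 2·12·11 = 264; cumulative 3564; (L₁ × (L₂ × (L₃ × L₄))): 22×2 by 2×11 → 22×11, cost 22·2·11 = 484; cumulative 4048; ((L₁ × (L₂ × (L₃ × L₄))) × L₅): 22×11 by 11×3 → 22×3, cost 22·11·3 = 726; cumulative 4774. Total 4774.
Order (2) = (L₁ × (L₂ × ((L₃ × L₄) × L₅))): (L₃ × L₄): 12×25 by 25×11 → 12×11, cost 12·25·11 = 3300; ((L₃ × L₄) × L₅): 12×11 by 11×3 → 12×3, cost 12·11·3 = 396; cumulative 3696; (L₂ × ((L₃ × L₄) × L₅)): 2×12 by 12×3 → 2×3, cost 2·12·3 = 72; cumulative 3768; (L₁ × (L₂ × ((L₃ × L₄) × L₅))): 22×2 by 2×3 → 22×3, cost 22·2·3 = 132; cumulative 3900. Total 3900.
Difference: |4774 − 3900| = 874.

874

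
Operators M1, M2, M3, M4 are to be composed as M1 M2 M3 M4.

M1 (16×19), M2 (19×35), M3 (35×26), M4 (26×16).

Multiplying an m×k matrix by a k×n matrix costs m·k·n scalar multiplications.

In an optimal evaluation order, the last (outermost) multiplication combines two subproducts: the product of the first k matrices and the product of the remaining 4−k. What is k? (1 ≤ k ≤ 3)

1

Adjacent pairs: M1M2 = 16·19·35 = 10640; M2M3 = 19·35·26 = 17290; M3M4 = 35·26·16 = 14560.
Length 3: M1..M3: k=1: 0+17290+16·19·26=25194; k=2: 10640+0+16·35·26=25200 → min 25194 | M2..M4: k=2: 0+14560+19·35·16=25200; k=3: 17290+0+19·26·16=25194 → min 25194.
Top-level splits: k=1: (M1..M1)·(M2..M4) → 0+25194+16·19·16 = 30058; k=2: (M1..M2)·(M3..M4) → 10640+14560+16·35·16 = 34160; k=3: (M1..M3)·(M4..M4) → 25194+0+16·26·16 = 31850.
Best split is after M1, i.e. k = 1.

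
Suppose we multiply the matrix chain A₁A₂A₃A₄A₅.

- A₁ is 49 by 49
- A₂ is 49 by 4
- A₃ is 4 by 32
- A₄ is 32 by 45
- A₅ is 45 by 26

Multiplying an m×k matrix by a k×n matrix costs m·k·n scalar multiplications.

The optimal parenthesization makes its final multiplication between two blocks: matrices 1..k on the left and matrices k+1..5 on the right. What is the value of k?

2

Adjacent pairs: A₁A₂ = 49·49·4 = 9604; A₂A₃ = 49·4·32 = 6272; A₃A₄ = 4·32·45 = 5760; A₄A₅ = 32·45·26 = 37440.
Length 3: A₁..A₃: k=1: 0+6272+49·49·32=83104; k=2: 9604+0+49·4·32=15876 → min 15876 | A₂..A₄: k=2: 0+5760+49·4·45=14580; k=3: 6272+0+49·32·45=76832 → min 14580 | A₃..A₅: k=3: 0+37440+4·32·26=40768; k=4: 5760+0+4·45·26=10440 → min 10440.
Length 4: A₁..A₄: k=1: 0+14580+49·49·45=122625; k=2: 9604+5760+49·4·45=24184; k=3: 15876+0+49·32·45=86436 → min 24184 | A₂..A₅: k=2: 0+10440+49·4·26=15536; k=3: 6272+37440+49·32·26=84480; k=4: 14580+0+49·45·26=71910 → min 15536.
Top-level splits: k=1: (A₁..A₁)·(A₂..A₅) → 0+15536+49·49·26 = 77962; k=2: (A₁..A₂)·(A₃..A₅) → 9604+10440+49·4·26 = 25140; k=3: (A₁..A₃)·(A₄..A₅) → 15876+37440+49·32·26 = 94084; k=4: (A₁..A₄)·(A₅..A₅) → 24184+0+49·45·26 = 81514.
Best split is after A₂, i.e. k = 2.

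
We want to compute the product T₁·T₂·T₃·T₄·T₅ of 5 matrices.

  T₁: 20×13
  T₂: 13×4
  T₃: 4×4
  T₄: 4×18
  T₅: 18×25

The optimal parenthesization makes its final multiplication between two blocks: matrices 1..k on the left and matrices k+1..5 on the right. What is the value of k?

Adjacent pairs: T₁T₂ = 20·13·4 = 1040; T₂T₃ = 13·4·4 = 208; T₃T₄ = 4·4·18 = 288; T₄T₅ = 4·18·25 = 1800.
Length 3: T₁..T₃: k=1: 0+208+20·13·4=1248; k=2: 1040+0+20·4·4=1360 → min 1248 | T₂..T₄: k=2: 0+288+13·4·18=1224; k=3: 208+0+13·4·18=1144 → min 1144 | T₃..T₅: k=3: 0+1800+4·4·25=2200; k=4: 288+0+4·18·25=2088 → min 2088.
Length 4: T₁..T₄: k=1: 0+1144+20·13·18=5824; k=2: 1040+288+20·4·18=2768; k=3: 1248+0+20·4·18=2688 → min 2688 | T₂..T₅: k=2: 0+2088+13·4·25=3388; k=3: 208+1800+13·4·25=3308; k=4: 1144+0+13·18·25=6994 → min 3308.
Top-level splits: k=1: (T₁..T₁)·(T₂..T₅) → 0+3308+20·13·25 = 9808; k=2: (T₁..T₂)·(T₃..T₅) → 1040+2088+20·4·25 = 5128; k=3: (T₁..T₃)·(T₄..T₅) → 1248+1800+20·4·25 = 5048; k=4: (T₁..T₄)·(T₅..T₅) → 2688+0+20·18·25 = 11688.
Best split is after T₃, i.e. k = 3.

3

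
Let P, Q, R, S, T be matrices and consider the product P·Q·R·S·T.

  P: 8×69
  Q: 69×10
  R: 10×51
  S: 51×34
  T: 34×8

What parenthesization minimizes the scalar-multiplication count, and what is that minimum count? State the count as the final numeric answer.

24112

Adjacent pairs: PQ = 8·69·10 = 5520; QR = 69·10·51 = 35190; RS = 10·51·34 = 17340; ST = 51·34·8 = 13872.
Length 3: P..R: k=1: 0+35190+8·69·51=63342; k=2: 5520+0+8·10·51=9600 → min 9600 | Q..S: k=2: 0+17340+69·10·34=40800; k=3: 35190+0+69·51·34=154836 → min 40800 | R..T: k=3: 0+13872+10·51·8=17952; k=4: 17340+0+10·34·8=20060 → min 17952.
Length 4: P..S: k=1: 0+40800+8·69·34=59568; k=2: 5520+17340+8·10·34=25580; k=3: 9600+0+8·51·34=23472 → min 23472 | Q..T: k=2: 0+17952+69·10·8=23472; k=3: 35190+13872+69·51·8=77214; k=4: 40800+0+69·34·8=59568 → min 23472.
Length 5: P..T: k=1: 0+23472+8·69·8=27888; k=2: 5520+17952+8·10·8=24112; k=3: 9600+13872+8·51·8=26736; k=4: 23472+0+8·34·8=25648 → min 24112.
Optimal parenthesization: ((P·Q)·(R·(S·T))) with cost 24112.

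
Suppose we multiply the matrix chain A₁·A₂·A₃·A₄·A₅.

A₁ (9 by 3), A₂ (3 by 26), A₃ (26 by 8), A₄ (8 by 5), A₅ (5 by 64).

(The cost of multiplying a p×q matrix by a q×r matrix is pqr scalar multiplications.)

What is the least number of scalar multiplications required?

3432

Adjacent pairs: A₁A₂ = 9·3·26 = 702; A₂A₃ = 3·26·8 = 624; A₃A₄ = 26·8·5 = 1040; A₄A₅ = 8·5·64 = 2560.
Length 3: A₁..A₃: k=1: 0+624+9·3·8=840; k=2: 702+0+9·26·8=2574 → min 840 | A₂..A₄: k=2: 0+1040+3·26·5=1430; k=3: 624+0+3·8·5=744 → min 744 | A₃..A₅: k=3: 0+2560+26·8·64=15872; k=4: 1040+0+26·5·64=9360 → min 9360.
Length 4: A₁..A₄: k=1: 0+744+9·3·5=879; k=2: 702+1040+9·26·5=2912; k=3: 840+0+9·8·5=1200 → min 879 | A₂..A₅: k=2: 0+9360+3·26·64=14352; k=3: 624+2560+3·8·64=4720; k=4: 744+0+3·5·64=1704 → min 1704.
Length 5: A₁..A₅: k=1: 0+1704+9·3·64=3432; k=2: 702+9360+9·26·64=25038; k=3: 840+2560+9·8·64=8008; k=4: 879+0+9·5·64=3759 → min 3432.
Optimal order: (A₁·(((A₂·A₃)·A₄)·A₅)) with cost 3432.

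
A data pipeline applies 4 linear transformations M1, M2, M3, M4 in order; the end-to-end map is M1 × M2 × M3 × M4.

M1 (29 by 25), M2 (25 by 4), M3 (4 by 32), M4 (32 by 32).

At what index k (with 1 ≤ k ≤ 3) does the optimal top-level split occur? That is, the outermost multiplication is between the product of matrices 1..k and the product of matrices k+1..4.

2

Adjacent pairs: M1M2 = 29·25·4 = 2900; M2M3 = 25·4·32 = 3200; M3M4 = 4·32·32 = 4096.
Length 3: M1..M3: k=1: 0+3200+29·25·32=26400; k=2: 2900+0+29·4·32=6612 → min 6612 | M2..M4: k=2: 0+4096+25·4·32=7296; k=3: 3200+0+25·32·32=28800 → min 7296.
Top-level splits: k=1: (M1..M1)·(M2..M4) → 0+7296+29·25·32 = 30496; k=2: (M1..M2)·(M3..M4) → 2900+4096+29·4·32 = 10708; k=3: (M1..M3)·(M4..M4) → 6612+0+29·32·32 = 36308.
Best split is after M2, i.e. k = 2.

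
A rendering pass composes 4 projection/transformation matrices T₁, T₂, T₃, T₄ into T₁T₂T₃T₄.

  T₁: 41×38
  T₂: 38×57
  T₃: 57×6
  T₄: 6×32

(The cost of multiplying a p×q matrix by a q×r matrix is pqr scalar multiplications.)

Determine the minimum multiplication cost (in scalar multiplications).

30216

Adjacent pairs: T₁T₂ = 41·38·57 = 88806; T₂T₃ = 38·57·6 = 12996; T₃T₄ = 57·6·32 = 10944.
Length 3: T₁..T₃: k=1: 0+12996+41·38·6=22344; k=2: 88806+0+41·57·6=102828 → min 22344 | T₂..T₄: k=2: 0+10944+38·57·32=80256; k=3: 12996+0+38·6·32=20292 → min 20292.
Length 4: T₁..T₄: k=1: 0+20292+41·38·32=70148; k=2: 88806+10944+41·57·32=174534; k=3: 22344+0+41·6·32=30216 → min 30216.
Optimal order: ((T₁(T₂T₃))T₄) with cost 30216.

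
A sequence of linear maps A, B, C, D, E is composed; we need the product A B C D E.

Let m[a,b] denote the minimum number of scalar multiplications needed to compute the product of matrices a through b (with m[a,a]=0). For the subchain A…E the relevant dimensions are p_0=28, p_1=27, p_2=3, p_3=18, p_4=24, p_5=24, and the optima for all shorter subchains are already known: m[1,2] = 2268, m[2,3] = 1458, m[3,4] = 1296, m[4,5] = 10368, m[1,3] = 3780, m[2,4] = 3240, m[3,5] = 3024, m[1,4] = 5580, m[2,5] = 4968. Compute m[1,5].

m[1,5] = min over k∈[1,4] of m[1,k]+m[k+1,5]+p_{0}·p_k·p_{5}.
k=1: 0 + 4968 + 28·27·24 = 23112; k=2: 2268 + 3024 + 28·3·24 = 7308; k=3: 3780 + 10368 + 28·18·24 = 26244; k=4: 5580 + 0 + 28·24·24 = 21708.
Minimum: 7308 at k=2.

7308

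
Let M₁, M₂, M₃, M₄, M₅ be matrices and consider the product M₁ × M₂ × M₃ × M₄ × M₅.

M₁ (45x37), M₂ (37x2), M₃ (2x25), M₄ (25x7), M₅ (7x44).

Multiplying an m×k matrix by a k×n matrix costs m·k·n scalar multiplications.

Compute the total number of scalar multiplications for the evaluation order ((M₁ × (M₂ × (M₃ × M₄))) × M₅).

(M₃ × M₄): 2×25 by 25×7 → 2×7, cost 2·25·7 = 350
(M₂ × (M₃ × M₄)): 37×2 by 2×7 → 37×7, cost 37·2·7 = 518; cumulative 868
(M₁ × (M₂ × (M₃ × M₄))): 45×37 by 37×7 → 45×7, cost 45·37·7 = 11655; cumulative 12523
((M₁ × (M₂ × (M₃ × M₄))) × M₅): 45×7 by 7×44 → 45×44, cost 45·7·44 = 13860; cumulative 26383
Total: 26383 scalar multiplications.

26383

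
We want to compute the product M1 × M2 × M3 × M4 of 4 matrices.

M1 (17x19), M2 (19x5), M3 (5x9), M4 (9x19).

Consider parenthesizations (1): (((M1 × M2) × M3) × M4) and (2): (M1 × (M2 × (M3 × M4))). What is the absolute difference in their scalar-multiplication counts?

Order (1) = (((M1 × M2) × M3) × M4): (M1 × M2): 17×19 by 19×5 → 17×5, cost 17·19·5 = 1615; ((M1 × M2) × M3): 17×5 by 5×9 → 17×9, cost 17·5·9 = 765; cumulative 2380; (((M1 × M2) × M3) × M4): 17×9 by 9×19 → 17×19, cost 17·9·19 = 2907; cumulative 5287. Total 5287.
Order (2) = (M1 × (M2 × (M3 × M4))): (M3 × M4): 5×9 by 9×19 → 5×19, cost 5·9·19 = 855; (M2 × (M3 × M4)): 19×5 by 5×19 → 19×19, cost 19·5·19 = 1805; cumulative 2660; (M1 × (M2 × (M3 × M4))): 17×19 by 19×19 → 17×19, cost 17·19·19 = 6137; cumulative 8797. Total 8797.
Difference: |5287 − 8797| = 3510.

3510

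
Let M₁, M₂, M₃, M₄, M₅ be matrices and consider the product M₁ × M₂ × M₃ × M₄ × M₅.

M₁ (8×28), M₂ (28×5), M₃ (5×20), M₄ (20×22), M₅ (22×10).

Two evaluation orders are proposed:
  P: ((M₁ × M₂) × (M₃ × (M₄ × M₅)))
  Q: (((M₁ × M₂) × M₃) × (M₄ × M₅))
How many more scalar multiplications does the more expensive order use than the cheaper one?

Order P = ((M₁ × M₂) × (M₃ × (M₄ × M₅))): (M₁ × M₂): 8×28 by 28×5 → 8×5, cost 8·28·5 = 1120; (M₄ × M₅): 20×22 by 22×10 → 20×10, cost 20·22·10 = 4400; (M₃ × (M₄ × M₅)): 5×20 by 20×10 → 5×10, cost 5·20·10 = 1000; cumulative 5400; ((M₁ × M₂) × (M₃ × (M₄ × M₅))): 8×5 by 5×10 → 8×10, cost 8·5·10 = 400; cumulative 6920. Total 6920.
Order Q = (((M₁ × M₂) × M₃) × (M₄ × M₅)): (M₁ × M₂): 8×28 by 28×5 → 8×5, cost 8·28·5 = 1120; ((M₁ × M₂) × M₃): 8×5 by 5×20 → 8×20, cost 8·5·20 = 800; cumulative 1920; (M₄ × M₅): 20×22 by 22×10 → 20×10, cost 20·22·10 = 4400; (((M₁ × M₂) × M₃) × (M₄ × M₅)): 8×20 by 20×10 → 8×10, cost 8·20·10 = 1600; cumulative 7920. Total 7920.
Difference: |6920 − 7920| = 1000.

1000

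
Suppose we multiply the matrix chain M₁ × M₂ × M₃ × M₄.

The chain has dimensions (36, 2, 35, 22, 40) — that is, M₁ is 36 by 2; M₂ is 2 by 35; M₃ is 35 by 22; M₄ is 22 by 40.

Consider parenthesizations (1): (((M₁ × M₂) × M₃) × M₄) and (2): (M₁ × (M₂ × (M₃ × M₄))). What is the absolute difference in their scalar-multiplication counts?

25440

Order (1) = (((M₁ × M₂) × M₃) × M₄): (M₁ × M₂): 36×2 by 2×35 → 36×35, cost 36·2·35 = 2520; ((M₁ × M₂) × M₃): 36×35 by 35×22 → 36×22, cost 36·35·22 = 27720; cumulative 30240; (((M₁ × M₂) × M₃) × M₄): 36×22 by 22×40 → 36×40, cost 36·22·40 = 31680; cumulative 61920. Total 61920.
Order (2) = (M₁ × (M₂ × (M₃ × M₄))): (M₃ × M₄): 35×22 by 22×40 → 35×40, cost 35·22·40 = 30800; (M₂ × (M₃ × M₄)): 2×35 by 35×40 → 2×40, cost 2·35·40 = 2800; cumulative 33600; (M₁ × (M₂ × (M₃ × M₄))): 36×2 by 2×40 → 36×40, cost 36·2·40 = 2880; cumulative 36480. Total 36480.
Difference: |61920 − 36480| = 25440.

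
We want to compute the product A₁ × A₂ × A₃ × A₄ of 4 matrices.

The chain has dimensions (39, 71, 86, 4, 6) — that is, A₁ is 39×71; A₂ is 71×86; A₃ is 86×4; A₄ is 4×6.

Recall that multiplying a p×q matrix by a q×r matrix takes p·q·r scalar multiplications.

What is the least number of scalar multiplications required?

36436

Adjacent pairs: A₁A₂ = 39·71·86 = 238134; A₂A₃ = 71·86·4 = 24424; A₃A₄ = 86·4·6 = 2064.
Length 3: A₁..A₃: k=1: 0+24424+39·71·4=35500; k=2: 238134+0+39·86·4=251550 → min 35500 | A₂..A₄: k=2: 0+2064+71·86·6=38700; k=3: 24424+0+71·4·6=26128 → min 26128.
Length 4: A₁..A₄: k=1: 0+26128+39·71·6=42742; k=2: 238134+2064+39·86·6=260322; k=3: 35500+0+39·4·6=36436 → min 36436.
Optimal order: ((A₁ × (A₂ × A₃)) × A₄) with cost 36436.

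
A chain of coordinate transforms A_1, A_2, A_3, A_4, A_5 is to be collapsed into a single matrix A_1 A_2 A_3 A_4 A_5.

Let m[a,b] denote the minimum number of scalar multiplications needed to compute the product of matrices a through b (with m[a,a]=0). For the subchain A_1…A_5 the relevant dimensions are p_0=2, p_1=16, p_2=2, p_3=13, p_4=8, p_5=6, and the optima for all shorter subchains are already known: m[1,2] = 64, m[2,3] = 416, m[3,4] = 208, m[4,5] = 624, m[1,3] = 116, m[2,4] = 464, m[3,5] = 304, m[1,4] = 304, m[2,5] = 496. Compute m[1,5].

392

m[1,5] = min over k∈[1,4] of m[1,k]+m[k+1,5]+p_{0}·p_k·p_{5}.
k=1: 0 + 496 + 2·16·6 = 688; k=2: 64 + 304 + 2·2·6 = 392; k=3: 116 + 624 + 2·13·6 = 896; k=4: 304 + 0 + 2·8·6 = 400.
Minimum: 392 at k=2.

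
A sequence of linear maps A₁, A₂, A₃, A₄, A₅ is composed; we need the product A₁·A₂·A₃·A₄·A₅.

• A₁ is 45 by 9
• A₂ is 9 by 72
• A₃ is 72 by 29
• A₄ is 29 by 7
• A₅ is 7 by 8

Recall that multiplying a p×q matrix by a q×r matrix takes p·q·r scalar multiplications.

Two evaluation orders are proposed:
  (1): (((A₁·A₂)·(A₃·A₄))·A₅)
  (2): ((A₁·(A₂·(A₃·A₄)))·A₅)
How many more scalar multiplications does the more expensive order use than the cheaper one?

Order (1) = (((A₁·A₂)·(A₃·A₄))·A₅): (A₁·A₂): 45×9 by 9×72 → 45×72, cost 45·9·72 = 29160; (A₃·A₄): 72×29 by 29×7 → 72×7, cost 72·29·7 = 14616; ((A₁·A₂)·(A₃·A₄)): 45×72 by 72×7 → 45×7, cost 45·72·7 = 22680; cumulative 66456; (((A₁·A₂)·(A₃·A₄))·A₅): 45×7 by 7×8 → 45×8, cost 45·7·8 = 2520; cumulative 68976. Total 68976.
Order (2) = ((A₁·(A₂·(A₃·A₄)))·A₅): (A₃·A₄): 72×29 by 29×7 → 72×7, cost 72·29·7 = 14616; (A₂·(A₃·A₄)): 9×72 by 72×7 → 9×7, cost 9·72·7 = 4536; cumulative 19152; (A₁·(A₂·(A₃·A₄))): 45×9 by 9×7 → 45×7, cost 45·9·7 = 2835; cumulative 21987; ((A₁·(A₂·(A₃·A₄)))·A₅): 45×7 by 7×8 → 45×8, cost 45·7·8 = 2520; cumulative 24507. Total 24507.
Difference: |68976 − 24507| = 44469.

44469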